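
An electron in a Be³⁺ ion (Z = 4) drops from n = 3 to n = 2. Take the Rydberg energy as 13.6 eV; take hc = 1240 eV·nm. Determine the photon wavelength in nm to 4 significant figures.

41.03 nm

For Z = 4 the level energies scale as Z², so the effective Rydberg energy is 13.6 × 16 = 217.6 eV.
ΔE = 217.6 × (1/2² − 1/3²) = 217.6 × 0.1389 = 30.22 eV.
λ = hc/ΔE = 1240 / 30.22 = 41.03 nm.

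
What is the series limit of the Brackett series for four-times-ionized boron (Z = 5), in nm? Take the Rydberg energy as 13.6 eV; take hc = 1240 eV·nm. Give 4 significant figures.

The Brackett series has lower level n_f = 4; the series limit corresponds to n_i → ∞.
ΔE_max = 13.6 × 25 / 4² = 21.25 eV.
λ_min = 1240 / 21.25 = 58.35 nm.

58.35 nm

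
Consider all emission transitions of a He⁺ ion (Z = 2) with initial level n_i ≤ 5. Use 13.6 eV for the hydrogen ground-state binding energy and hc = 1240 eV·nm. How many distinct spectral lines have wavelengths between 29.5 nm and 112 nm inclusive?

Enumerate all n_i → n_f pairs with 1 ≤ n_f < n_i ≤ 5 and compute λ = 1240 / [13.6·4·(1/n_f² − 1/n_i²)].
Lines falling in [29.5, 112] nm: 2→1 (30.39 nm), 5→2 (108.5 nm).

2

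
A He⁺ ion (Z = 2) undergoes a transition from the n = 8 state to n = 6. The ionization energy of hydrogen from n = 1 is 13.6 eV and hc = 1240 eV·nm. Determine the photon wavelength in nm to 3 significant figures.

For Z = 2 the level energies scale as Z², so the effective Rydberg energy is 13.6 × 4 = 54.40 eV.
ΔE = 54.40 × (1/6² − 1/8²) = 54.40 × 0.01215 = 0.6611 eV.
λ = hc/ΔE = 1240 / 0.6611 = 1880 nm.

1880 nm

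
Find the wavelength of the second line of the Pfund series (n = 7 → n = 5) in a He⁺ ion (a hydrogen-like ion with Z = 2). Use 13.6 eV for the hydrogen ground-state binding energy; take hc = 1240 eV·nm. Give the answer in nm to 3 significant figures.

The Pfund series terminates on n_f = 5; the second line has n_i = 5+2 = 7.
ΔE = 54.40 × (1/5² − 1/7²) = 1.066 eV.
λ = 1240 / 1.066 = 1160 nm.

1160 nm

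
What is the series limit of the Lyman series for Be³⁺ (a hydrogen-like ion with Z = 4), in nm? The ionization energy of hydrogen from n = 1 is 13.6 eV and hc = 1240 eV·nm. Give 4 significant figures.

5.699 nm

The Lyman series has lower level n_f = 1; the series limit corresponds to n_i → ∞.
ΔE_max = 13.6 × 16 / 1² = 217.6 eV.
λ_min = 1240 / 217.6 = 5.699 nm.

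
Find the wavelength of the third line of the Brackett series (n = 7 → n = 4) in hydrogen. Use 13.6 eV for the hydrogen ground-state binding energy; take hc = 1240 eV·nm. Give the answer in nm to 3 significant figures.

2170 nm

The Brackett series terminates on n_f = 4; the third line has n_i = 4+3 = 7.
ΔE = 13.60 × (1/4² − 1/7²) = 0.5724 eV.
λ = 1240 / 0.5724 = 2170 nm.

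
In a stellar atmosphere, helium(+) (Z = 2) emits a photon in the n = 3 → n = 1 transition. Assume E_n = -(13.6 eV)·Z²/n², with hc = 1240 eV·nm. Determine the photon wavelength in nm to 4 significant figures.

For Z = 2 the level energies scale as Z², so the effective Rydberg energy is 13.6 × 4 = 54.40 eV.
ΔE = 54.40 × (1/1² − 1/3²) = 54.40 × 0.8889 = 48.36 eV.
λ = hc/ΔE = 1240 / 48.36 = 25.64 nm.

25.64 nm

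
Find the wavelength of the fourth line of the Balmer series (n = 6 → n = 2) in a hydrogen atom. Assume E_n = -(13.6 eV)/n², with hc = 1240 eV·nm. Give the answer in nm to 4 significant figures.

410.3 nm

The Balmer series terminates on n_f = 2; the fourth line has n_i = 2+4 = 6.
ΔE = 13.60 × (1/2² − 1/6²) = 3.022 eV.
λ = 1240 / 3.022 = 410.3 nm.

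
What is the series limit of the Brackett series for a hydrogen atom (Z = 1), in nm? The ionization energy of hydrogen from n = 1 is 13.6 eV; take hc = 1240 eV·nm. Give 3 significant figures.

The Brackett series has lower level n_f = 4; the series limit corresponds to n_i → ∞.
ΔE_max = 13.6 × 1 / 4² = 0.8500 eV.
λ_min = 1240 / 0.8500 = 1460 nm.

1460 nm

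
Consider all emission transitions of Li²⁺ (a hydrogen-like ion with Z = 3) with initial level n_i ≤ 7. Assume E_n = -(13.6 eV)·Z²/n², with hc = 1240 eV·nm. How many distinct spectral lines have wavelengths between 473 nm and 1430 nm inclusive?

3

Enumerate all n_i → n_f pairs with 1 ≤ n_f < n_i ≤ 7 and compute λ = 1240 / [13.6·9·(1/n_f² − 1/n_i²)].
Lines falling in [473, 1430] nm: 7→5 (517.1 nm), 6→5 (828.9 nm), 7→6 (1375 nm).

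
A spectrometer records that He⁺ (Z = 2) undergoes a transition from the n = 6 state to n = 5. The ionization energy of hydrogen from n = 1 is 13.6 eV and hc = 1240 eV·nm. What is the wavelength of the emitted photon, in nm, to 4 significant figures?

1865 nm

For Z = 2 the level energies scale as Z², so the effective Rydberg energy is 13.6 × 4 = 54.40 eV.
ΔE = 54.40 × (1/5² − 1/6²) = 54.40 × 0.01222 = 0.6649 eV.
λ = hc/ΔE = 1240 / 0.6649 = 1865 nm.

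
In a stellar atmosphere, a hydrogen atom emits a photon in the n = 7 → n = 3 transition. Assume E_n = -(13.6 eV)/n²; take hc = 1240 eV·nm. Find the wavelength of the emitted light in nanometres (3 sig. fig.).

1010 nm

ΔE = 13.60 × (1/3² − 1/7²) = 13.60 × 0.09070 = 1.234 eV.
λ = hc/ΔE = 1240 / 1.234 = 1010 nm.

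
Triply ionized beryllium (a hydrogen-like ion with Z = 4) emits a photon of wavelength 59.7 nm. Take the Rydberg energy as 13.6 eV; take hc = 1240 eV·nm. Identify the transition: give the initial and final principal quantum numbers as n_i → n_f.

n_i = 8, n_f = 3

The photon energy is ΔE = hc/λ = 1240 / 59.7 = 20.77 eV.
With Z = 4, ΔE = 217.6 × (1/n_f² − 1/n_i²), so 1/n_f² − 1/n_i² = 0.09545.
Trying n_f = 3 gives 1/n_i² = 0.01566, i.e. n_i ≈ 8; this pair matches.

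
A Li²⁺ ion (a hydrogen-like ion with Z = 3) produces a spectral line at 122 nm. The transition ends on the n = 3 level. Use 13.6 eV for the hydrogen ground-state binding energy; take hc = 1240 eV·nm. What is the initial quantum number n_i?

n_i = 6

The photon energy is ΔE = hc/λ = 1240 / 122 = 10.16 eV.
With Z = 3, ΔE = 122.4 × (1/n_f² − 1/n_i²), so 1/n_f² − 1/n_i² = 0.08304.
With n_f = 3: 1/n_i² = 1/9 − 0.08304 = 0.02807, so n_i ≈ 5.97.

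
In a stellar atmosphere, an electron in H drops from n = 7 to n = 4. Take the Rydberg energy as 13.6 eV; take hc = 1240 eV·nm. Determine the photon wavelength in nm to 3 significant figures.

ΔE = 13.60 × (1/4² − 1/7²) = 13.60 × 0.04209 = 0.5724 eV.
λ = hc/ΔE = 1240 / 0.5724 = 2170 nm.
This line belongs to the Brackett series.

2170 nm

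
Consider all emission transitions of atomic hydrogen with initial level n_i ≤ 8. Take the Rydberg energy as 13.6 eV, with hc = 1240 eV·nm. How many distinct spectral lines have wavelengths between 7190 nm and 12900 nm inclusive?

Enumerate all n_i → n_f pairs with 1 ≤ n_f < n_i ≤ 8 and compute λ = 1240 / [13.6·1·(1/n_f² − 1/n_i²)].
Lines falling in [7190, 12900] nm: 6→5 (7460 nm), 8→6 (7503 nm), 7→6 (12370 nm).

3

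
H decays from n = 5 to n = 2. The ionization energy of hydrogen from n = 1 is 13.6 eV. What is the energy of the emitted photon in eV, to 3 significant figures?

E_5 = −13.60/25 = −0.5440 eV and E_2 = −13.60/4 = −3.400 eV.
The photon energy is |E_5 − E_2| = 2.86 eV.

2.86 eV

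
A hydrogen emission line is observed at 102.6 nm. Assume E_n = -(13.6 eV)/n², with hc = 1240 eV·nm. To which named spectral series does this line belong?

ΔE = 1240/102.6 = 12.09 eV.
This matches 13.6 × (1/1² − 1/3²), so n_f = 1: the Lyman series.

Lyman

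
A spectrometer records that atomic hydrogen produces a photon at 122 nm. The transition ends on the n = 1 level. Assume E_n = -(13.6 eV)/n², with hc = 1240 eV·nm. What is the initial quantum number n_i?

n_i = 2

The photon energy is ΔE = hc/λ = 1240 / 122 = 10.16 eV.
With Z = 1, ΔE = 13.60 × (1/n_f² − 1/n_i²), so 1/n_f² − 1/n_i² = 0.7473.
With n_f = 1: 1/n_i² = 1/1 − 0.7473 = 0.2527, so n_i ≈ 1.99.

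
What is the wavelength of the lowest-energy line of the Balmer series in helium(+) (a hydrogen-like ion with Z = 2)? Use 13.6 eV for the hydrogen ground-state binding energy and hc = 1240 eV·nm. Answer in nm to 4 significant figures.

The Balmer series terminates on n_f = 2; the first line has n_i = 2+1 = 3.
ΔE = 54.40 × (1/2² − 1/3²) = 7.556 eV.
λ = 1240 / 7.556 = 164.1 nm.

164.1 nm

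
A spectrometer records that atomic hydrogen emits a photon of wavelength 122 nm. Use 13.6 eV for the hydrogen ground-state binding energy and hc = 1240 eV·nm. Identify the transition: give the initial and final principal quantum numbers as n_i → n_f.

The photon energy is ΔE = hc/λ = 1240 / 122 = 10.16 eV.
With Z = 1, ΔE = 13.60 × (1/n_f² − 1/n_i²), so 1/n_f² − 1/n_i² = 0.7473.
Trying n_f = 1 gives 1/n_i² = 0.2527, i.e. n_i ≈ 2; this pair matches.

n_i = 2, n_f = 1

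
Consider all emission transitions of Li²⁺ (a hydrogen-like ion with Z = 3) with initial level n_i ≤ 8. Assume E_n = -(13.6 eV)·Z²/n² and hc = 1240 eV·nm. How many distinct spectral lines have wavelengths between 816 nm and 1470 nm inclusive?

Enumerate all n_i → n_f pairs with 1 ≤ n_f < n_i ≤ 8 and compute λ = 1240 / [13.6·9·(1/n_f² − 1/n_i²)].
Lines falling in [816, 1470] nm: 6→5 (828.9 nm), 8→6 (833.6 nm), 7→6 (1375 nm).

3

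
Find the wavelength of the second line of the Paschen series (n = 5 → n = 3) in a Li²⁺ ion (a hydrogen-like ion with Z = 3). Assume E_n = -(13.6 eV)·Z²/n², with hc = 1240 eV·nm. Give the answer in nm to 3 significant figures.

142 nm

The Paschen series terminates on n_f = 3; the second line has n_i = 3+2 = 5.
ΔE = 122.4 × (1/3² − 1/5²) = 8.704 eV.
λ = 1240 / 8.704 = 142 nm.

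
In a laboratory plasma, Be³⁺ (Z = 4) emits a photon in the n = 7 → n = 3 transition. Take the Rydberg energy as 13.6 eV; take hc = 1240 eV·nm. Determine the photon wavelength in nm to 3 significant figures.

62.8 nm

For Z = 4 the level energies scale as Z², so the effective Rydberg energy is 13.6 × 16 = 217.6 eV.
ΔE = 217.6 × (1/3² − 1/7²) = 217.6 × 0.09070 = 19.74 eV.
λ = hc/ΔE = 1240 / 19.74 = 62.8 nm.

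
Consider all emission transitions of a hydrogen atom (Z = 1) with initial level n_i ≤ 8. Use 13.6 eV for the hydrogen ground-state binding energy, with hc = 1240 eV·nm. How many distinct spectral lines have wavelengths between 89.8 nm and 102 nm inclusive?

5

Enumerate all n_i → n_f pairs with 1 ≤ n_f < n_i ≤ 8 and compute λ = 1240 / [13.6·1·(1/n_f² − 1/n_i²)].
Lines falling in [89.8, 102] nm: 8→1 (92.62 nm), 7→1 (93.08 nm), 6→1 (93.78 nm), 5→1 (94.98 nm), 4→1 (97.25 nm).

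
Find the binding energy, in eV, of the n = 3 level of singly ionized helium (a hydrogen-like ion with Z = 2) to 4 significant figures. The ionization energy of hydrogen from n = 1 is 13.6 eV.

6.044 eV

E_n = −13.6 Z²/n² = −54.40/n² eV for Z = 2.
E_3 = −54.40/9 = −6.044 eV, so ionization (to E = 0) requires 6.044 eV.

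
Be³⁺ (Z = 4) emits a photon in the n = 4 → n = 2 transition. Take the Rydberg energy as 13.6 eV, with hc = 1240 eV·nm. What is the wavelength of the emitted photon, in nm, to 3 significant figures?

30.4 nm

For Z = 4 the level energies scale as Z², so the effective Rydberg energy is 13.6 × 16 = 217.6 eV.
ΔE = 217.6 × (1/2² − 1/4²) = 217.6 × 0.1875 = 40.80 eV.
λ = hc/ΔE = 1240 / 40.80 = 30.4 nm.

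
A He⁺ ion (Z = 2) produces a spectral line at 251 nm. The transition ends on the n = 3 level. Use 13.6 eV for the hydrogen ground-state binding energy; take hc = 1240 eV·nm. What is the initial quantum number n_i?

n_i = 7

The photon energy is ΔE = hc/λ = 1240 / 251 = 4.940 eV.
With Z = 2, ΔE = 54.40 × (1/n_f² − 1/n_i²), so 1/n_f² − 1/n_i² = 0.09081.
With n_f = 3: 1/n_i² = 1/9 − 0.09081 = 0.02030, so n_i ≈ 7.02.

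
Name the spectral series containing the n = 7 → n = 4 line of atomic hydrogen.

The series is set by the lower level: n_f = 4 is the Brackett series.

Brackett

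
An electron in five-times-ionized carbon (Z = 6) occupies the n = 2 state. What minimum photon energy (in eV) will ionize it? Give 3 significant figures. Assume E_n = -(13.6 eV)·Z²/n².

E_n = −13.6 Z²/n² = −489.6/n² eV for Z = 6.
E_2 = −489.6/4 = −122 eV, so ionization (to E = 0) requires 122 eV.

122 eV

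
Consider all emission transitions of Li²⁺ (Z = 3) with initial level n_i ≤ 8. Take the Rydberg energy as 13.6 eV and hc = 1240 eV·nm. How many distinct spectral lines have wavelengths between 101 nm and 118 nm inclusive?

Enumerate all n_i → n_f pairs with 1 ≤ n_f < n_i ≤ 8 and compute λ = 1240 / [13.6·9·(1/n_f² − 1/n_i²)].
Lines falling in [101, 118] nm: 8→3 (106.1 nm), 7→3 (111.7 nm).

2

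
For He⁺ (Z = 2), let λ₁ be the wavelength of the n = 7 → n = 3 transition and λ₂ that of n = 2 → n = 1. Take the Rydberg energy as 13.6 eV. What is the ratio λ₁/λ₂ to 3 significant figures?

8.27

λ ∝ 1/ΔE ∝ 1/(1/n_f² − 1/n_i²), and the Z² and hc factors cancel in the ratio.
λ₁/λ₂ = (1/1² − 1/2²)/(1/3² − 1/7²) = 0.7500/0.09070 = 8.27.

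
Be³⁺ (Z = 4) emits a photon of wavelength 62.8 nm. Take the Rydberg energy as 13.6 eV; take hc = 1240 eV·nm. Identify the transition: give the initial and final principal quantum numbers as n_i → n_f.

The photon energy is ΔE = hc/λ = 1240 / 62.8 = 19.75 eV.
With Z = 4, ΔE = 217.6 × (1/n_f² − 1/n_i²), so 1/n_f² − 1/n_i² = 0.09074.
Trying n_f = 3 gives 1/n_i² = 0.02037, i.e. n_i ≈ 7; this pair matches.

n_i = 7, n_f = 3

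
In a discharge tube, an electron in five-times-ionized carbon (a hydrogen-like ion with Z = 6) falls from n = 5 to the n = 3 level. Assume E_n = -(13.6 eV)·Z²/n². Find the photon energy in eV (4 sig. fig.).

34.82 eV

The Bohr energies scale as Z², so for Z = 6: E_n = −489.6/n² eV.
E_5 = −489.6/25 = −19.58 eV and E_3 = −489.6/9 = −54.40 eV.
The photon energy is |E_5 − E_3| = 34.82 eV.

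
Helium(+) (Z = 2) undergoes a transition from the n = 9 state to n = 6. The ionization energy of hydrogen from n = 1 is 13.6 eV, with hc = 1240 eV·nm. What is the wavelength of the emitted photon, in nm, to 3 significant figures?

1480 nm

For Z = 2 the level energies scale as Z², so the effective Rydberg energy is 13.6 × 4 = 54.40 eV.
ΔE = 54.40 × (1/6² − 1/9²) = 54.40 × 0.01543 = 0.8395 eV.
λ = hc/ΔE = 1240 / 0.8395 = 1480 nm.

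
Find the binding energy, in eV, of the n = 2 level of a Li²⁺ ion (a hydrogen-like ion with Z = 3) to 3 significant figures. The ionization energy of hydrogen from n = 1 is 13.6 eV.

E_n = −13.6 Z²/n² = −122.4/n² eV for Z = 3.
E_2 = −122.4/4 = −30.6 eV, so ionization (to E = 0) requires 30.6 eV.

30.6 eV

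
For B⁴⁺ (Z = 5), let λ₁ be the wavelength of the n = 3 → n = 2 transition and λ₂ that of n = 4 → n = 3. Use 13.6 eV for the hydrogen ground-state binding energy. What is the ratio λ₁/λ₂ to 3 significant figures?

0.350

λ ∝ 1/ΔE ∝ 1/(1/n_f² − 1/n_i²), and the Z² and hc factors cancel in the ratio.
λ₁/λ₂ = (1/3² − 1/4²)/(1/2² − 1/3²) = 0.04861/0.1389 = 0.350.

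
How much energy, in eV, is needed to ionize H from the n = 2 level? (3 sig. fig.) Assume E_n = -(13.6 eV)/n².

3.40 eV

E_2 = −13.60/4 = −3.40 eV, so ionization (to E = 0) requires 3.40 eV.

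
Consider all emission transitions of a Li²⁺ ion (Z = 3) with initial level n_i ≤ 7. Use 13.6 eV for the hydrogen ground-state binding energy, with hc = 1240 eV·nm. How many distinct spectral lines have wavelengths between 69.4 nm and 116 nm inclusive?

Enumerate all n_i → n_f pairs with 1 ≤ n_f < n_i ≤ 7 and compute λ = 1240 / [13.6·9·(1/n_f² − 1/n_i²)].
Lines falling in [69.4, 116] nm: 3→2 (72.94 nm), 7→3 (111.7 nm).

2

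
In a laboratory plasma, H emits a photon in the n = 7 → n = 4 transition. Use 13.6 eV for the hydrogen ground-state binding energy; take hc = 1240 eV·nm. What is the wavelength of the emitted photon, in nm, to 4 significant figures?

ΔE = 13.60 × (1/4² − 1/7²) = 13.60 × 0.04209 = 0.5724 eV.
λ = hc/ΔE = 1240 / 0.5724 = 2166 nm.
This line belongs to the Brackett series.

2166 nm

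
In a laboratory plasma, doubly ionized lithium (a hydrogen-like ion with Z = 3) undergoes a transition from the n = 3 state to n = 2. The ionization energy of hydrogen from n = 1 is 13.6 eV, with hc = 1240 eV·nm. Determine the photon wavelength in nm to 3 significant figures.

For Z = 3 the level energies scale as Z², so the effective Rydberg energy is 13.6 × 9 = 122.4 eV.
ΔE = 122.4 × (1/2² − 1/3²) = 122.4 × 0.1389 = 17.00 eV.
λ = hc/ΔE = 1240 / 17.00 = 72.9 nm.

72.9 nm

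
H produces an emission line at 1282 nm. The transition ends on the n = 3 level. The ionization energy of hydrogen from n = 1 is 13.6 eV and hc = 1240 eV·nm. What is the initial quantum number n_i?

The photon energy is ΔE = hc/λ = 1240 / 1282 = 0.9672 eV.
With Z = 1, ΔE = 13.60 × (1/n_f² − 1/n_i²), so 1/n_f² − 1/n_i² = 0.07112.
With n_f = 3: 1/n_i² = 1/9 − 0.07112 = 0.03999, so n_i ≈ 5.00.

n_i = 5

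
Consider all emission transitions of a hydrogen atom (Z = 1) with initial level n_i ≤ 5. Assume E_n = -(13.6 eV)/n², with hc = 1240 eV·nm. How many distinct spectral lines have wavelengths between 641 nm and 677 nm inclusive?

1

Enumerate all n_i → n_f pairs with 1 ≤ n_f < n_i ≤ 5 and compute λ = 1240 / [13.6·1·(1/n_f² − 1/n_i²)].
Lines falling in [641, 677] nm: 3→2 (656.5 nm).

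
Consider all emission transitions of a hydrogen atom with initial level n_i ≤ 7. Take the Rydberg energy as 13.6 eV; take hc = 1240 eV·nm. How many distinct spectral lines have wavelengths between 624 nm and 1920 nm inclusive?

Enumerate all n_i → n_f pairs with 1 ≤ n_f < n_i ≤ 7 and compute λ = 1240 / [13.6·1·(1/n_f² − 1/n_i²)].
Lines falling in [624, 1920] nm: 3→2 (656.5 nm), 7→3 (1005 nm), 6→3 (1094 nm), 5→3 (1282 nm), 4→3 (1876 nm).

5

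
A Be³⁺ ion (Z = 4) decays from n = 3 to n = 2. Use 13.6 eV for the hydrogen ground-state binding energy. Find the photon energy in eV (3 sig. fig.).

The Bohr energies scale as Z², so for Z = 4: E_n = −217.6/n² eV.
E_3 = −217.6/9 = −24.18 eV and E_2 = −217.6/4 = −54.40 eV.
The photon energy is |E_3 − E_2| = 30.2 eV.

30.2 eV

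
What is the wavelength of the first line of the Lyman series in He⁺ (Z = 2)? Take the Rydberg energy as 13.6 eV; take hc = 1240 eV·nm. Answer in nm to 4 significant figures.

The Lyman series terminates on n_f = 1; the first line has n_i = 1+1 = 2.
ΔE = 54.40 × (1/1² − 1/2²) = 40.80 eV.
λ = 1240 / 40.80 = 30.39 nm.

30.39 nm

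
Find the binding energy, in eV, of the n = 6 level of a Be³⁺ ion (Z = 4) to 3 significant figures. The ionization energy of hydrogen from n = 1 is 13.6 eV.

E_n = −13.6 Z²/n² = −217.6/n² eV for Z = 4.
E_6 = −217.6/36 = −6.04 eV, so ionization (to E = 0) requires 6.04 eV.

6.04 eV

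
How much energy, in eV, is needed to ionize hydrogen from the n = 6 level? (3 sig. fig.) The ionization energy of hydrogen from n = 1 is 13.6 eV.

E_6 = −13.60/36 = −0.378 eV, so ionization (to E = 0) requires 0.378 eV.

0.378 eV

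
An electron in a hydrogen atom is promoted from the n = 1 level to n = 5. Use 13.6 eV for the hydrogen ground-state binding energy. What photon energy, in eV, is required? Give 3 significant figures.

13.1 eV

E_5 = −13.60/25 = −0.5440 eV and E_1 = −13.60/1 = −13.60 eV.
The photon energy is |E_5 − E_1| = 13.1 eV.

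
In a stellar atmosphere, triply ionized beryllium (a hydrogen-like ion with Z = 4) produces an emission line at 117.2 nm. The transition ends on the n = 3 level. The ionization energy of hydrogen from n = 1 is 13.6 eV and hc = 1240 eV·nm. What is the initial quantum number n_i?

n_i = 4

The photon energy is ΔE = hc/λ = 1240 / 117.2 = 10.58 eV.
With Z = 4, ΔE = 217.6 × (1/n_f² − 1/n_i²), so 1/n_f² − 1/n_i² = 0.04862.
With n_f = 3: 1/n_i² = 1/9 − 0.04862 = 0.06249, so n_i ≈ 4.00.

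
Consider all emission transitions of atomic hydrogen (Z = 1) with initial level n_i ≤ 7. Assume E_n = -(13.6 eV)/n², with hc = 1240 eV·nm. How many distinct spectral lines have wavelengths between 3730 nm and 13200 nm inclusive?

Enumerate all n_i → n_f pairs with 1 ≤ n_f < n_i ≤ 7 and compute λ = 1240 / [13.6·1·(1/n_f² − 1/n_i²)].
Lines falling in [3730, 13200] nm: 5→4 (4052 nm), 7→5 (4654 nm), 6→5 (7460 nm), 7→6 (12370 nm).

4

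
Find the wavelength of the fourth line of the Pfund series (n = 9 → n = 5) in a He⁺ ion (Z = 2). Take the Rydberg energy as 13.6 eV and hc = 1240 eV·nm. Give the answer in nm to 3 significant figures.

The Pfund series terminates on n_f = 5; the fourth line has n_i = 5+4 = 9.
ΔE = 54.40 × (1/5² − 1/9²) = 1.504 eV.
λ = 1240 / 1.504 = 824 nm.

824 nm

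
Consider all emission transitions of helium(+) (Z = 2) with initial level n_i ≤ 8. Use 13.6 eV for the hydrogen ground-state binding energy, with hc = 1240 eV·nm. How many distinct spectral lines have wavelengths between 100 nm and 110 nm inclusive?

Enumerate all n_i → n_f pairs with 1 ≤ n_f < n_i ≤ 8 and compute λ = 1240 / [13.6·4·(1/n_f² − 1/n_i²)].
Lines falling in [100, 110] nm: 6→2 (102.6 nm), 5→2 (108.5 nm).

2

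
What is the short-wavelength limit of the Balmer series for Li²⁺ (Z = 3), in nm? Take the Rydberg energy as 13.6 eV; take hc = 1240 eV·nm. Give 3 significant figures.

40.5 nm

The Balmer series has lower level n_f = 2; the series limit corresponds to n_i → ∞.
ΔE_max = 13.6 × 9 / 2² = 30.60 eV.
λ_min = 1240 / 30.60 = 40.5 nm.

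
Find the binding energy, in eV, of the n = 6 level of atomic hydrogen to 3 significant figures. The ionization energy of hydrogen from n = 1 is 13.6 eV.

0.378 eV

E_6 = −13.60/36 = −0.378 eV, so ionization (to E = 0) requires 0.378 eV.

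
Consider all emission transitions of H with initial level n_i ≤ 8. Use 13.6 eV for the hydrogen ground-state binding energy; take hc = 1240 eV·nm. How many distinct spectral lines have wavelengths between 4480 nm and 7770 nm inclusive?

3

Enumerate all n_i → n_f pairs with 1 ≤ n_f < n_i ≤ 8 and compute λ = 1240 / [13.6·1·(1/n_f² − 1/n_i²)].
Lines falling in [4480, 7770] nm: 7→5 (4654 nm), 6→5 (7460 nm), 8→6 (7503 nm).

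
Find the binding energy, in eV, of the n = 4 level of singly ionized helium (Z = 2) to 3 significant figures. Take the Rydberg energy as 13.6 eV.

3.40 eV

E_n = −13.6 Z²/n² = −54.40/n² eV for Z = 2.
E_4 = −54.40/16 = −3.40 eV, so ionization (to E = 0) requires 3.40 eV.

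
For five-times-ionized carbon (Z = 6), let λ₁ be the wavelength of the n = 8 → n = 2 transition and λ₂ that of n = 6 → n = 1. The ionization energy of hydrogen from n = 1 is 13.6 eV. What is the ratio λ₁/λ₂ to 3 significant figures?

λ ∝ 1/ΔE ∝ 1/(1/n_f² − 1/n_i²), and the Z² and hc factors cancel in the ratio.
λ₁/λ₂ = (1/1² − 1/6²)/(1/2² − 1/8²) = 0.9722/0.2344 = 4.15.

4.15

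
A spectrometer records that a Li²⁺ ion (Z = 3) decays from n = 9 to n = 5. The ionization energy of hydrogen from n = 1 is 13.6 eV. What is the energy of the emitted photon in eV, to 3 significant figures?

The Bohr energies scale as Z², so for Z = 3: E_n = −122.4/n² eV.
E_9 = −122.4/81 = −1.511 eV and E_5 = −122.4/25 = −4.896 eV.
The photon energy is |E_9 − E_5| = 3.38 eV.

3.38 eV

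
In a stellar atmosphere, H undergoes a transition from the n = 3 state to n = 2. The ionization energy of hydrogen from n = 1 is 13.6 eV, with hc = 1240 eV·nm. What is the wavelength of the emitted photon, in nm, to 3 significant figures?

656 nm

ΔE = 13.60 × (1/2² − 1/3²) = 13.60 × 0.1389 = 1.889 eV.
λ = hc/ΔE = 1240 / 1.889 = 656 nm.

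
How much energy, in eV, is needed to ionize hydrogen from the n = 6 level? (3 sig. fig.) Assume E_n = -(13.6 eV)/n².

E_6 = −13.60/36 = −0.378 eV, so ionization (to E = 0) requires 0.378 eV.

0.378 eV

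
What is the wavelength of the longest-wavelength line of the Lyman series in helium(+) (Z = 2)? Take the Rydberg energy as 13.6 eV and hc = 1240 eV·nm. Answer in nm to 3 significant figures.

The Lyman series terminates on n_f = 1; the first line has n_i = 1+1 = 2.
ΔE = 54.40 × (1/1² − 1/2²) = 40.80 eV.
λ = 1240 / 40.80 = 30.4 nm.

30.4 nm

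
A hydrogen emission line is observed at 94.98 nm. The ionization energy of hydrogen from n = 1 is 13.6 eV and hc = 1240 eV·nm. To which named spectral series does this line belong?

Lyman

ΔE = 1240/94.98 = 13.06 eV.
This matches 13.6 × (1/1² − 1/5²), so n_f = 1: the Lyman series.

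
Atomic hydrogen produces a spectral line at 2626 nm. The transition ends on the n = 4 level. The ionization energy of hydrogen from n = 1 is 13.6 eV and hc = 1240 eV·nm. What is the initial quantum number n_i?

The photon energy is ΔE = hc/λ = 1240 / 2626 = 0.4722 eV.
With Z = 1, ΔE = 13.60 × (1/n_f² − 1/n_i²), so 1/n_f² − 1/n_i² = 0.03472.
With n_f = 4: 1/n_i² = 1/16 − 0.03472 = 0.02778, so n_i ≈ 6.00.

n_i = 6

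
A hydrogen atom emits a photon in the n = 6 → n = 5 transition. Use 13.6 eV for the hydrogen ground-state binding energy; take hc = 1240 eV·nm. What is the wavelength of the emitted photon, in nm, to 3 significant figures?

7460 nm

ΔE = 13.60 × (1/5² − 1/6²) = 13.60 × 0.01222 = 0.1662 eV.
λ = hc/ΔE = 1240 / 0.1662 = 7460 nm.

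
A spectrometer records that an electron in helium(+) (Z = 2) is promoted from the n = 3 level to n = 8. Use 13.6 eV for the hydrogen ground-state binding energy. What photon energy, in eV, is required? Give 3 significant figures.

5.19 eV

The Bohr energies scale as Z², so for Z = 2: E_n = −54.40/n² eV.
E_8 = −54.40/64 = −0.8500 eV and E_3 = −54.40/9 = −6.044 eV.
The photon energy is |E_8 − E_3| = 5.19 eV.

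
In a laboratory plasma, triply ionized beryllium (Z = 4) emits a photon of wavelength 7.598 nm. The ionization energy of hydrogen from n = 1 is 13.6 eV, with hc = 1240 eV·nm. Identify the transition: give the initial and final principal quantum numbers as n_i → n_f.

n_i = 2, n_f = 1

The photon energy is ΔE = hc/λ = 1240 / 7.598 = 163.2 eV.
With Z = 4, ΔE = 217.6 × (1/n_f² − 1/n_i²), so 1/n_f² − 1/n_i² = 0.7500.
Trying n_f = 1 gives 1/n_i² = 0.2500, i.e. n_i ≈ 2; this pair matches.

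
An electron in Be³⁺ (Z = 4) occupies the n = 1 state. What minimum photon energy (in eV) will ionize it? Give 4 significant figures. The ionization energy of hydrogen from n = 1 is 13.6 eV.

E_n = −13.6 Z²/n² = −217.6/n² eV for Z = 4.
E_1 = −217.6/1 = −217.6 eV, so ionization (to E = 0) requires 217.6 eV.

217.6 eV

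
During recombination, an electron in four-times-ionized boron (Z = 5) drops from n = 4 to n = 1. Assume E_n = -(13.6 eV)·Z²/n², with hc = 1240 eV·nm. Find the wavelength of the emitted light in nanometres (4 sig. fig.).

3.890 nm

For Z = 5 the level energies scale as Z², so the effective Rydberg energy is 13.6 × 25 = 340.0 eV.
ΔE = 340.0 × (1/1² − 1/4²) = 340.0 × 0.9375 = 318.8 eV.
λ = hc/ΔE = 1240 / 318.8 = 3.890 nm.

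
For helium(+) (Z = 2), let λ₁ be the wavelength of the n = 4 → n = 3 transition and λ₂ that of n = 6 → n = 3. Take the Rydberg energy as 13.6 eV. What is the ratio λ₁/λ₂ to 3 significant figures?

λ ∝ 1/ΔE ∝ 1/(1/n_f² − 1/n_i²), and the Z² and hc factors cancel in the ratio.
λ₁/λ₂ = (1/3² − 1/6²)/(1/3² − 1/4²) = 0.08333/0.04861 = 1.71.

1.71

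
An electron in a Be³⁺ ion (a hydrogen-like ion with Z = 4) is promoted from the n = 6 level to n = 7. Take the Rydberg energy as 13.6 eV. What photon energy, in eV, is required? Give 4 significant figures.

1.604 eV

The Bohr energies scale as Z², so for Z = 4: E_n = −217.6/n² eV.
E_7 = −217.6/49 = −4.441 eV and E_6 = −217.6/36 = −6.044 eV.
The photon energy is |E_7 − E_6| = 1.604 eV.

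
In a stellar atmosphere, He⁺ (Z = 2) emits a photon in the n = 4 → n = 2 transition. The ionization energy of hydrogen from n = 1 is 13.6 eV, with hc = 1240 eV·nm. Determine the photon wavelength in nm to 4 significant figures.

121.6 nm

For Z = 2 the level energies scale as Z², so the effective Rydberg energy is 13.6 × 4 = 54.40 eV.
ΔE = 54.40 × (1/2² − 1/4²) = 54.40 × 0.1875 = 10.20 eV.
λ = hc/ΔE = 1240 / 10.20 = 121.6 nm.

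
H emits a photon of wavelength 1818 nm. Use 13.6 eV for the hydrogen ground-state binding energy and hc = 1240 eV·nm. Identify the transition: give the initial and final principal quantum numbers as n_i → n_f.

n_i = 9, n_f = 4

The photon energy is ΔE = hc/λ = 1240 / 1818 = 0.6821 eV.
With Z = 1, ΔE = 13.60 × (1/n_f² − 1/n_i²), so 1/n_f² − 1/n_i² = 0.05015.
Trying n_f = 4 gives 1/n_i² = 0.01235, i.e. n_i ≈ 9; this pair matches.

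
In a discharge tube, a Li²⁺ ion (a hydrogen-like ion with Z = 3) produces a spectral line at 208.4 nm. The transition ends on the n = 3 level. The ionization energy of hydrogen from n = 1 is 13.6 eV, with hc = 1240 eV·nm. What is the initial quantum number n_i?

n_i = 4

The photon energy is ΔE = hc/λ = 1240 / 208.4 = 5.950 eV.
With Z = 3, ΔE = 122.4 × (1/n_f² − 1/n_i²), so 1/n_f² − 1/n_i² = 0.04861.
With n_f = 3: 1/n_i² = 1/9 − 0.04861 = 0.06250, so n_i ≈ 4.00.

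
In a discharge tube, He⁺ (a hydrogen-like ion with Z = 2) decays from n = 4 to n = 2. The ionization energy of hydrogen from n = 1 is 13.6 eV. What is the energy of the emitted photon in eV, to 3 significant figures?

10.2 eV

The Bohr energies scale as Z², so for Z = 2: E_n = −54.40/n² eV.
E_4 = −54.40/16 = −3.400 eV and E_2 = −54.40/4 = −13.60 eV.
The photon energy is |E_4 − E_2| = 10.2 eV.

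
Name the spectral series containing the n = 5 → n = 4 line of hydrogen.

The series is set by the lower level: n_f = 4 is the Brackett series.

Brackett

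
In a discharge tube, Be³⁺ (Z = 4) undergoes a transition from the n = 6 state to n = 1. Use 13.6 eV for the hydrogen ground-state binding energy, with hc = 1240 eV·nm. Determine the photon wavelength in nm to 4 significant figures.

For Z = 4 the level energies scale as Z², so the effective Rydberg energy is 13.6 × 16 = 217.6 eV.
ΔE = 217.6 × (1/1² − 1/6²) = 217.6 × 0.9722 = 211.6 eV.
λ = hc/ΔE = 1240 / 211.6 = 5.861 nm.

5.861 nm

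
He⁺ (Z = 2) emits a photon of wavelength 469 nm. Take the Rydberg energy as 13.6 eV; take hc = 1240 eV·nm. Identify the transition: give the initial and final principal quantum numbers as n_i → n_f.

The photon energy is ΔE = hc/λ = 1240 / 469 = 2.644 eV.
With Z = 2, ΔE = 54.40 × (1/n_f² − 1/n_i²), so 1/n_f² − 1/n_i² = 0.04860.
Trying n_f = 3 gives 1/n_i² = 0.06251, i.e. n_i ≈ 4; this pair matches.

n_i = 4, n_f = 3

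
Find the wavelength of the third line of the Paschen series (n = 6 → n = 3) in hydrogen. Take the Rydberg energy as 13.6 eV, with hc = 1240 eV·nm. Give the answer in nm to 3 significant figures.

The Paschen series terminates on n_f = 3; the third line has n_i = 3+3 = 6.
ΔE = 13.60 × (1/3² − 1/6²) = 1.133 eV.
λ = 1240 / 1.133 = 1090 nm.

1090 nm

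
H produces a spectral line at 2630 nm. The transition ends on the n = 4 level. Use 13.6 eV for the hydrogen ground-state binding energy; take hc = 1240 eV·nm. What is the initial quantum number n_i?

n_i = 6

The photon energy is ΔE = hc/λ = 1240 / 2630 = 0.4715 eV.
With Z = 1, ΔE = 13.60 × (1/n_f² − 1/n_i²), so 1/n_f² − 1/n_i² = 0.03467.
With n_f = 4: 1/n_i² = 1/16 − 0.03467 = 0.02783, so n_i ≈ 5.99.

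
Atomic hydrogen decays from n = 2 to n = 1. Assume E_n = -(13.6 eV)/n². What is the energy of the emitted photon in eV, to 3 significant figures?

E_2 = −13.60/4 = −3.400 eV and E_1 = −13.60/1 = −13.60 eV.
The photon energy is |E_2 − E_1| = 10.2 eV.

10.2 eV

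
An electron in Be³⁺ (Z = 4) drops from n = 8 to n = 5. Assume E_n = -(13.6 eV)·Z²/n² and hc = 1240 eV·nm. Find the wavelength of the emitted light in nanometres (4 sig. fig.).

233.8 nm

For Z = 4 the level energies scale as Z², so the effective Rydberg energy is 13.6 × 16 = 217.6 eV.
ΔE = 217.6 × (1/5² − 1/8²) = 217.6 × 0.02438 = 5.304 eV.
λ = hc/ΔE = 1240 / 5.304 = 233.8 nm.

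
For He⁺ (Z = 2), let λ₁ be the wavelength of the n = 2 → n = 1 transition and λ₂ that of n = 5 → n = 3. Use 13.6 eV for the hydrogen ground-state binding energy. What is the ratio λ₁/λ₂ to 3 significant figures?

λ ∝ 1/ΔE ∝ 1/(1/n_f² − 1/n_i²), and the Z² and hc factors cancel in the ratio.
λ₁/λ₂ = (1/3² − 1/5²)/(1/1² − 1/2²) = 0.07111/0.7500 = 0.0948.

0.0948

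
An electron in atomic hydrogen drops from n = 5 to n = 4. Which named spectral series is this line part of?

Brackett

The series is set by the lower level: n_f = 4 is the Brackett series.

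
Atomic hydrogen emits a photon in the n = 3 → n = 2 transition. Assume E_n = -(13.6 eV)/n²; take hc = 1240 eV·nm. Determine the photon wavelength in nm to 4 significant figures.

656.5 nm

ΔE = 13.60 × (1/2² − 1/3²) = 13.60 × 0.1389 = 1.889 eV.
λ = hc/ΔE = 1240 / 1.889 = 656.5 nm.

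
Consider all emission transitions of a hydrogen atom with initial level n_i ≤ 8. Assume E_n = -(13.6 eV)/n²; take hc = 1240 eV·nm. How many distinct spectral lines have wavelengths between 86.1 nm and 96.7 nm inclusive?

Enumerate all n_i → n_f pairs with 1 ≤ n_f < n_i ≤ 8 and compute λ = 1240 / [13.6·1·(1/n_f² − 1/n_i²)].
Lines falling in [86.1, 96.7] nm: 8→1 (92.62 nm), 7→1 (93.08 nm), 6→1 (93.78 nm), 5→1 (94.98 nm).

4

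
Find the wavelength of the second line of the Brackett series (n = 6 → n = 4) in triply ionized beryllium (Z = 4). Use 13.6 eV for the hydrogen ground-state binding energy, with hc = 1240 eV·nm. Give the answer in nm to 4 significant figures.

The Brackett series terminates on n_f = 4; the second line has n_i = 4+2 = 6.
ΔE = 217.6 × (1/4² − 1/6²) = 7.556 eV.
λ = 1240 / 7.556 = 164.1 nm.

164.1 nm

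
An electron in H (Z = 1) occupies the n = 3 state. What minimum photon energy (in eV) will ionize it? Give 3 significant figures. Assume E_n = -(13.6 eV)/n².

1.51 eV

E_3 = −13.60/9 = −1.51 eV, so ionization (to E = 0) requires 1.51 eV.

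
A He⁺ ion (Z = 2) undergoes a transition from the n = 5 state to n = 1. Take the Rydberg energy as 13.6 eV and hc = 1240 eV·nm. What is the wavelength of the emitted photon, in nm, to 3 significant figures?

For Z = 2 the level energies scale as Z², so the effective Rydberg energy is 13.6 × 4 = 54.40 eV.
ΔE = 54.40 × (1/1² − 1/5²) = 54.40 × 0.9600 = 52.22 eV.
λ = hc/ΔE = 1240 / 52.22 = 23.7 nm.

23.7 nm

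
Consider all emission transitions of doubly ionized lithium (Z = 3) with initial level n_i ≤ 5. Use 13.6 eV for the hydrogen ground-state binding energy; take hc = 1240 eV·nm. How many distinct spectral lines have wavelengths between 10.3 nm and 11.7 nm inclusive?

Enumerate all n_i → n_f pairs with 1 ≤ n_f < n_i ≤ 5 and compute λ = 1240 / [13.6·9·(1/n_f² − 1/n_i²)].
Lines falling in [10.3, 11.7] nm: 5→1 (10.55 nm), 4→1 (10.81 nm), 3→1 (11.40 nm).

3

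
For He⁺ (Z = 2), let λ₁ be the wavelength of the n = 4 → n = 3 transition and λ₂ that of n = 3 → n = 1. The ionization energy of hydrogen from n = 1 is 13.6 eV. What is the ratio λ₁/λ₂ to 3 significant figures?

λ ∝ 1/ΔE ∝ 1/(1/n_f² − 1/n_i²), and the Z² and hc factors cancel in the ratio.
λ₁/λ₂ = (1/1² − 1/3²)/(1/3² − 1/4²) = 0.8889/0.04861 = 18.3.

18.3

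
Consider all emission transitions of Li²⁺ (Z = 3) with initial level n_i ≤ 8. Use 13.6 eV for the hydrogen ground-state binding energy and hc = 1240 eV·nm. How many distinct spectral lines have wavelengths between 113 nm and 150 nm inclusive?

Enumerate all n_i → n_f pairs with 1 ≤ n_f < n_i ≤ 8 and compute λ = 1240 / [13.6·9·(1/n_f² − 1/n_i²)].
Lines falling in [113, 150] nm: 6→3 (121.6 nm), 5→3 (142.5 nm).

2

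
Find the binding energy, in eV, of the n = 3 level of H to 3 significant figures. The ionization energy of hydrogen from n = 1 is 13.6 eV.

E_3 = −13.60/9 = −1.51 eV, so ionization (to E = 0) requires 1.51 eV.

1.51 eV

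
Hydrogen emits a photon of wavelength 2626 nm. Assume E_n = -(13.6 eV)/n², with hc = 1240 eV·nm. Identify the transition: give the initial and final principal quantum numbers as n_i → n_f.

n_i = 6, n_f = 4

The photon energy is ΔE = hc/λ = 1240 / 2626 = 0.4722 eV.
With Z = 1, ΔE = 13.60 × (1/n_f² − 1/n_i²), so 1/n_f² − 1/n_i² = 0.03472.
Trying n_f = 4 gives 1/n_i² = 0.02778, i.e. n_i ≈ 6; this pair matches.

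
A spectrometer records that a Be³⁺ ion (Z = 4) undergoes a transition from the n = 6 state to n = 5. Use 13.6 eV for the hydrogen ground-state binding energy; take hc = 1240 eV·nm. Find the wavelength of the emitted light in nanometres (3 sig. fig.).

466 nm

For Z = 4 the level energies scale as Z², so the effective Rydberg energy is 13.6 × 16 = 217.6 eV.
ΔE = 217.6 × (1/5² − 1/6²) = 217.6 × 0.01222 = 2.660 eV.
λ = hc/ΔE = 1240 / 2.660 = 466 nm.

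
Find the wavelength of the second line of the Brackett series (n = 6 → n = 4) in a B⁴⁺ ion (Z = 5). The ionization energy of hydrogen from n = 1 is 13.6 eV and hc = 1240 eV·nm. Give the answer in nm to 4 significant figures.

The Brackett series terminates on n_f = 4; the second line has n_i = 4+2 = 6.
ΔE = 340.0 × (1/4² − 1/6²) = 11.81 eV.
λ = 1240 / 11.81 = 105.0 nm.

105.0 nm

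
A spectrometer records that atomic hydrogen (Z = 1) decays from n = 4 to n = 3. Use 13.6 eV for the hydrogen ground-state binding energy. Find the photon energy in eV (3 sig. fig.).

E_4 = −13.60/16 = −0.8500 eV and E_3 = −13.60/9 = −1.511 eV.
The photon energy is |E_4 − E_3| = 0.661 eV.

0.661 eV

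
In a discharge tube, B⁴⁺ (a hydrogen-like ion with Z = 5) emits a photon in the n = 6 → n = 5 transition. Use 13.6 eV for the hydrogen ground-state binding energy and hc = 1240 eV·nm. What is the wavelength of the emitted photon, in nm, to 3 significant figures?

For Z = 5 the level energies scale as Z², so the effective Rydberg energy is 13.6 × 25 = 340.0 eV.
ΔE = 340.0 × (1/5² − 1/6²) = 340.0 × 0.01222 = 4.156 eV.
λ = hc/ΔE = 1240 / 4.156 = 298 nm.

298 nm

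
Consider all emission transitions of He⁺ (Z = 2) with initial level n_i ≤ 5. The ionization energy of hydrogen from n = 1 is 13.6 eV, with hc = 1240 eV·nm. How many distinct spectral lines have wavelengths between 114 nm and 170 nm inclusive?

2

Enumerate all n_i → n_f pairs with 1 ≤ n_f < n_i ≤ 5 and compute λ = 1240 / [13.6·4·(1/n_f² − 1/n_i²)].
Lines falling in [114, 170] nm: 4→2 (121.6 nm), 3→2 (164.1 nm).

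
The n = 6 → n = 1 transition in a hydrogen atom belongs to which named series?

The series is set by the lower level: n_f = 1 is the Lyman series.

Lyman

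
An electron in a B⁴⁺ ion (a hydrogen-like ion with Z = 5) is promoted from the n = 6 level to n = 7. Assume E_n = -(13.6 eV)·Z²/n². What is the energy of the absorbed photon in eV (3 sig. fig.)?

2.51 eV

The Bohr energies scale as Z², so for Z = 5: E_n = −340.0/n² eV.
E_7 = −340.0/49 = −6.939 eV and E_6 = −340.0/36 = −9.444 eV.
The photon energy is |E_7 − E_6| = 2.51 eV.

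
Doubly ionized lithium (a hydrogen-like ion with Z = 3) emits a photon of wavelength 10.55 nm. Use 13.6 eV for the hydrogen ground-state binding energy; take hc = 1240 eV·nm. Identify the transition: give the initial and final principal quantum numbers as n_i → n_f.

The photon energy is ΔE = hc/λ = 1240 / 10.55 = 117.5 eV.
With Z = 3, ΔE = 122.4 × (1/n_f² − 1/n_i²), so 1/n_f² − 1/n_i² = 0.9603.
Trying n_f = 1 gives 1/n_i² = 0.03974, i.e. n_i ≈ 5; this pair matches.

n_i = 5, n_f = 1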